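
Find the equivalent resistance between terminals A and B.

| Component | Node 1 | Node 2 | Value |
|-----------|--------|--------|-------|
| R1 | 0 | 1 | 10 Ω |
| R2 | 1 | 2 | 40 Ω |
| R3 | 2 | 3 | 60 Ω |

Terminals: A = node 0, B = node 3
Reduce the network between node 0 (A) and node 3 (B) by series/parallel combination:
  Rs1 = R1 + R2 (series, joined only at node 1) = 10 + 40 = 50 Ω
  Rs2 = R3 + Rs1 (series, joined only at node 2) = 60 + 50 = 110 Ω
R_eq = 110 Ω

Final answer: 110 Ω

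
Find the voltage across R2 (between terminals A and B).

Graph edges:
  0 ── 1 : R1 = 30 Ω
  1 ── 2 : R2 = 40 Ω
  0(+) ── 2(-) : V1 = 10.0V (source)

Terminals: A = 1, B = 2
R1 and R2 are in series across V1 (node 0 → node 1 → node 2), and the output A–B is taken across R2, so this is a voltage divider.
Series current: I = V1/(R1 + R2) = 10/(30 + 40) = 10/70 = 0.1429 A
V_R2 = I × R2 = V1 × R2/(R1 + R2) = 10 × 40/70 = 5.714 V

Final answer: 5.714 V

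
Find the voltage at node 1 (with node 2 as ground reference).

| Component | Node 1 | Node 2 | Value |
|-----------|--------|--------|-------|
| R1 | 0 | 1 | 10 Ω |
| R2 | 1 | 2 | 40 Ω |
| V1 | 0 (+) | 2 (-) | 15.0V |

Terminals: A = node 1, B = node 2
Nodal analysis, taking node 2 as the 0 V reference.
Source V1 fixes V_0 = 15 V.
KCL at each unknown node (sum of currents leaving = 0; resistances in Ω):
  Node 1: (V_1 - 15)/10 + (V_1 - 0)/40 = 0
Collecting terms: 0.125 × V_1 = 1.5  =>  V_1 = 12 V
The requested potential is V_1 = 12 V.

Final answer: V_1 = 12 V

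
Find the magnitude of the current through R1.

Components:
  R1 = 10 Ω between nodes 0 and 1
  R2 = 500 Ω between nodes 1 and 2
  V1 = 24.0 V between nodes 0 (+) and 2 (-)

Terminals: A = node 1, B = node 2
Nodal analysis, taking node 2 as the 0 V reference.
Source V1 fixes V_0 = 24 V.
KCL at each unknown node (sum of currents leaving = 0; resistances in Ω):
  Node 1: (V_1 - 24)/10 + (V_1 - 0)/500 = 0
Collecting terms: 0.102 × V_1 = 2.4  =>  V_1 = 23.53 V
I_R1 = (V_0 - V_1)/R1 = (24 - 23.53)/10 = 0.04706 A
|I_R1| = 0.04706 A

Final answer: |I_R1| = 0.04706 A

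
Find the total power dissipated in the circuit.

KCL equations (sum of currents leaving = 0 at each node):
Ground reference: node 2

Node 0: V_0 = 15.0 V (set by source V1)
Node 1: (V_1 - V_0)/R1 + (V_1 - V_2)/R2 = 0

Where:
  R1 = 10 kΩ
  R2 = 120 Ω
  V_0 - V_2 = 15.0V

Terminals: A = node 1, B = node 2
Nodal analysis, taking node 2 as the 0 V reference.
Source V1 fixes V_0 = 15 V.
KCL at each unknown node (sum of currents leaving = 0; resistances in Ω):
  Node 1: (V_1 - 15)/10000 + (V_1 - 0)/120 = 0
Collecting terms: 0.008433 × V_1 = 0.0015  =>  V_1 = 0.1779 V
Power in each resistor, P = (ΔV)²/R:
  P_R1 = (15 - 0.1779)²/10000 = 0.02197 W
  P_R2 = (0.1779 - 0)²/120 = 0.0002636 W
P_total = P_R1 + P_R2 = 0.02223 W

Final answer: 0.02223 W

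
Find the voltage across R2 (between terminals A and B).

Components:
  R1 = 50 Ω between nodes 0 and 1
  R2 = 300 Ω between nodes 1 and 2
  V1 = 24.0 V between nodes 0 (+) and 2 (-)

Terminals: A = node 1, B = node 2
R1 and R2 are in series across V1 (node 0 → node 1 → node 2), and the output A–B is taken across R2, so this is a voltage divider.
Series current: I = V1/(R1 + R2) = 24/(50 + 300) = 24/350 = 0.06857 A
V_R2 = I × R2 = V1 × R2/(R1 + R2) = 24 × 300/350 = 20.57 V

Final answer: 20.57 V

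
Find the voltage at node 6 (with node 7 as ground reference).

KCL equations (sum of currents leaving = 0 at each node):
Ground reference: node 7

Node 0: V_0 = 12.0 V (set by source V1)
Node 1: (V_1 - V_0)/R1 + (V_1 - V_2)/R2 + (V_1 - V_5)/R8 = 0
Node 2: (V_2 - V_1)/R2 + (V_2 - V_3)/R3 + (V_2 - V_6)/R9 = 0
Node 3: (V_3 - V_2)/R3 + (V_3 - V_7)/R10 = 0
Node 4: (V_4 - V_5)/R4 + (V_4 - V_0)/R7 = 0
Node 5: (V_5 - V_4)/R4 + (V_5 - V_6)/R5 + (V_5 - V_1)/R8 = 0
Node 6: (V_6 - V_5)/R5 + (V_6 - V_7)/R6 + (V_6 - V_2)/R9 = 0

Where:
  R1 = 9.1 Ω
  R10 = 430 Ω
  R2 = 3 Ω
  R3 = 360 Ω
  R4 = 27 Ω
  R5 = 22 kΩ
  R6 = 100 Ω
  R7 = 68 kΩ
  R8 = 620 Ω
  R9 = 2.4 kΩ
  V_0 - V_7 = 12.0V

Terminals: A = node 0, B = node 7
Nodal analysis, taking node 7 as the 0 V reference.
Source V1 fixes V_0 = 12 V.
KCL at each unknown node (sum of currents leaving = 0; resistances in Ω):
  Node 1: (V_1 - 12)/9.1 + (V_1 - V_2)/3 + (V_1 - V_5)/620 = 0
  Node 2: (V_2 - V_1)/3 + (V_2 - V_3)/360 + (V_2 - V_6)/2400 = 0
  Node 3: (V_3 - V_2)/360 + (V_3 - 0)/430 = 0
  Node 4: (V_4 - V_5)/27 + (V_4 - 12)/68000 = 0
  Node 5: (V_5 - V_4)/27 + (V_5 - V_6)/22000 + (V_5 - V_1)/620 = 0
  Node 6: (V_6 - V_5)/22000 + (V_6 - 0)/100 + (V_6 - V_2)/2400 = 0
Collecting terms (coefficients in siemens):
  0.4448·V_1 - 0.3333·V_2 - 0.001613·V_5 = 1.319
  0.3365·V_2 - 0.3333·V_1 - 0.002778·V_3 - 0.0004167·V_6 = 0
  0.005103·V_3 - 0.002778·V_2 = 0
  0.03705·V_4 - 0.03704·V_5 = 0.0001765
  0.0387·V_5 - 0.001613·V_1 - 0.03704·V_4 - 0.00004545·V_6 = 0
  0.01046·V_6 - 0.0004167·V_2 - 0.00004545·V_5 = 0
Solving these 6 simultaneous equations (Gaussian elimination) gives:
  V_1 = 11.82 V, V_2 = 11.76 V, V_3 = 6.4 V, V_4 = 11.51 V
  V_5 = 11.51 V, V_6 = 0.5183 V
The requested potential is V_6 = 0.5183 V.

Final answer: V_6 = 0.5183 V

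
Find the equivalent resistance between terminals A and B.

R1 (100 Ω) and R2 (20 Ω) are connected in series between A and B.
Reduce the network between node 0 (A) and node 2 (B) by series/parallel combination:
  Rs1 = R1 + R2 (series, joined only at node 1) = 100 + 20 = 120 Ω
R_eq = 120 Ω

Final answer: 120 Ω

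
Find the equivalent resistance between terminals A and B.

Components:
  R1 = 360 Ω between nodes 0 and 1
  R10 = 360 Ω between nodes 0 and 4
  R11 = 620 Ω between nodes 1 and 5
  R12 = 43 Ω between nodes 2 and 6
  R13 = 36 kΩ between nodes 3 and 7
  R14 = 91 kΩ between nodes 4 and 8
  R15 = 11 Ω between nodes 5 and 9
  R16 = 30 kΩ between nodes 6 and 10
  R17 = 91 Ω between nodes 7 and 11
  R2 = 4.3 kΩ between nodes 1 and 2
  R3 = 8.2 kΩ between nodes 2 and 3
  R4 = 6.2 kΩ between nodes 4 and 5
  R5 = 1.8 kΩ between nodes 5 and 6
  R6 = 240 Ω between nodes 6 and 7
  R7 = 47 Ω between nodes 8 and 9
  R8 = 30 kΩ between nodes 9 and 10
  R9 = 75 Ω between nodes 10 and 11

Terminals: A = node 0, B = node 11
The network is not a plain series/parallel combination. Inject a 1 A test current into terminal A (node 0) and return it from terminal B (node 11); then R_eq = V_A / (1 A).
Nodal analysis, taking node 11 as the 0 V reference.
Current source I_test pushes 1 A into node 0 and draws it out of node 11.
KCL at each unknown node (sum of currents leaving = 0; resistances in Ω):
  Node 0: (V_0 - V_1)/360 + (V_0 - V_4)/360 - 1 = 0
  Node 1: (V_1 - V_0)/360 + (V_1 - V_2)/4300 + (V_1 - V_5)/620 = 0
  Node 2: (V_2 - V_1)/4300 + (V_2 - V_3)/8200 + (V_2 - V_6)/43 = 0
  Node 3: (V_3 - V_2)/8200 + (V_3 - V_7)/36000 = 0
  Node 4: (V_4 - V_0)/360 + (V_4 - V_5)/6200 + (V_4 - V_8)/91000 = 0
  Node 5: (V_5 - V_1)/620 + (V_5 - V_4)/6200 + (V_5 - V_6)/1800 + (V_5 - V_9)/11 = 0
  Node 6: (V_6 - V_2)/43 + (V_6 - V_5)/1800 + (V_6 - V_7)/240 + (V_6 - V_10)/30000 = 0
  Node 7: (V_7 - V_3)/36000 + (V_7 - V_6)/240 + (V_7 - 0)/91 = 0
  Node 8: (V_8 - V_4)/91000 + (V_8 - V_9)/47 = 0
  Node 9: (V_9 - V_5)/11 + (V_9 - V_8)/47 + (V_9 - V_10)/30000 = 0
  Node 10: (V_10 - V_6)/30000 + (V_10 - V_9)/30000 + (V_10 - 0)/75 = 0
Collecting terms (coefficients in siemens):
  0.005556·V_0 - 0.002778·V_1 - 0.002778·V_4 = 1
  0.004623·V_1 - 0.002778·V_0 - 0.0002326·V_2 - 0.001613·V_5 = 0
  0.02361·V_2 - 0.0002326·V_1 - 0.000122·V_3 - 0.02326·V_6 = 0
  0.0001497·V_3 - 0.000122·V_2 - 0.00002778·V_7 = 0
  0.00295·V_4 - 0.002778·V_0 - 0.0001613·V_5 - 0.00001099·V_8 = 0
  0.09324·V_5 - 0.001613·V_1 - 0.0001613·V_4 - 0.0005556·V_6 - 0.09091·V_9 = 0
  0.02801·V_6 - 0.02326·V_2 - 0.0005556·V_5 - 0.004167·V_7 - 0.00003333·V_10 = 0
  0.01518·V_7 - 0.00002778·V_3 - 0.004167·V_6 = 0
  0.02129·V_8 - 0.00001099·V_4 - 0.02128·V_9 = 0
  0.1122·V_9 - 0.09091·V_5 - 0.02128·V_8 - 0.00003333·V_10 = 0
  0.0134·V_10 - 0.00003333·V_6 - 0.00003333·V_9 = 0
Solving these 11 simultaneous equations (Gaussian elimination) gives:
  V_0 = 2088 V, V_1 = 1767 V, V_2 = 324.9 V, V_3 = 280.5 V
  V_4 = 2049 V, V_5 = 1422 V, V_6 = 310.7 V, V_7 = 85.77 V
  V_8 = 1422 V, V_9 = 1422 V, V_10 = 4.309 V
R_eq = V_0 / 1 A = 2088 Ω = 2.088 kΩ

Final answer: 2.088 kΩ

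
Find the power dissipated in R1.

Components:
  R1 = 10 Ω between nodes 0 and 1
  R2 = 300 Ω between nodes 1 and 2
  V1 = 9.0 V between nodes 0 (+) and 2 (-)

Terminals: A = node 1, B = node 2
Nodal analysis, taking node 2 as the 0 V reference.
Source V1 fixes V_0 = 9 V.
KCL at each unknown node (sum of currents leaving = 0; resistances in Ω):
  Node 1: (V_1 - 9)/10 + (V_1 - 0)/300 = 0
Collecting terms: 0.1033 × V_1 = 0.9  =>  V_1 = 8.71 V
I_R1 = (V_0 - V_1)/R1 = (9 - 8.71)/10 = 0.02903 A
P_R1 = I_R1² × R1 = (0.02903)² × 10 = 0.008429 W

Final answer: 0.008429 W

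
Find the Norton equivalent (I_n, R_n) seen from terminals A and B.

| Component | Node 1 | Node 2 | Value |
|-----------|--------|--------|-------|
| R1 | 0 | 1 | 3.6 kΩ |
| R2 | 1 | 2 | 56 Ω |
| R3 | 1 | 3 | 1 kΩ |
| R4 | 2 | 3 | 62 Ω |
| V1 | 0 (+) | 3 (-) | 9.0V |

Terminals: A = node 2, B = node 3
Find the Thévenin equivalent first; then I_n = V_th/R_th and R_n = R_th.
Step 1 — V_th is the open-circuit voltage V_A - V_B (nothing connected across the terminals).
Nodal analysis, taking node 3 as the 0 V reference.
Source V1 fixes V_0 = 9 V.
KCL at each unknown node (sum of currents leaving = 0; resistances in Ω):
  Node 1: (V_1 - 9)/3600 + (V_1 - V_2)/56 + (V_1 - 0)/1000 = 0
  Node 2: (V_2 - V_1)/56 + (V_2 - 0)/62 = 0
Collecting terms (coefficients in siemens):
  0.01913·V_1 - 0.01786·V_2 = 0.0025
  0.03399·V_2 - 0.01786·V_1 = 0
Determinant D = (0.01913)(0.03399) - (-0.01786)(-0.01786) = 0.0003314
V_1 = [(0.0025)(0.03399) - (-0.01786)(0)]/D = 0.2563 V
V_2 = [(0.01913)(0) - (0.0025)(-0.01786)]/D = 0.1347 V
V_th = V_2 - V_3 = 0.1347 - 0 = 0.1347 V
Step 2 — R_th: zero the source — replace V1 by a short circuit (node 3 merges into node 0) — and find the resistance seen between A (node 2) and B (node 0).
Reduce the network between node 2 (A) and node 0 (B) by series/parallel combination:
  Rp1 = R1 ‖ R3 (parallel, both between nodes 0 and 1) = 1/(1/3600 + 1/1000) = 782.6 Ω
  Rs1 = R2 + Rp1 (series, joined only at node 1) = 56 + 782.6 = 838.6 Ω
  Rp2 = R4 ‖ Rs1 (parallel, both between nodes 0 and 2) = 1/(1/62 + 1/838.6) = 57.73 Ω
R_th = 57.73 Ω
I_n = V_th/R_th = 0.1347/57.73 = 0.002333 A, and R_n = R_th = 57.73 Ω

Final answer: I_n = 0.002333 A, R_n = 57.73 Ω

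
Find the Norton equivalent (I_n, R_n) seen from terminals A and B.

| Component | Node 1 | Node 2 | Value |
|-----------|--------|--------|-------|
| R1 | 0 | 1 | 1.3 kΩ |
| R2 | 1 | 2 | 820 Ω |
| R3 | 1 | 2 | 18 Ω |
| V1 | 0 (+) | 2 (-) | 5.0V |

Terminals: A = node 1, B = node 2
Find the Thévenin equivalent first; then I_n = V_th/R_th and R_n = R_th.
Step 1 — V_th is the open-circuit voltage V_A - V_B (nothing connected across the terminals).
Nodal analysis, taking node 2 as the 0 V reference.
Source V1 fixes V_0 = 5 V.
KCL at each unknown node (sum of currents leaving = 0; resistances in Ω):
  Node 1: (V_1 - 5)/1300 + (V_1 - 0)/820 + (V_1 - 0)/18 = 0
Collecting terms: 0.05754 × V_1 = 0.003846  =>  V_1 = 0.06684 V
V_th = V_1 - V_2 = 0.06684 - 0 = 0.06684 V
Step 2 — R_th: zero the source — replace V1 by a short circuit (node 2 merges into node 0) — and find the resistance seen between A (node 1) and B (node 0).
Reduce the network between node 1 (A) and node 0 (B) by series/parallel combination:
  Rp1 = R1 ‖ R2 ‖ R3 (parallel, all between nodes 0 and 1) = 1/(1/1300 + 1/820 + 1/18) = 17.38 Ω
R_th = 17.38 Ω
I_n = V_th/R_th = 0.06684/17.38 = 0.003846 A, and R_n = R_th = 17.38 Ω

Final answer: I_n = 0.003846 A, R_n = 17.38 Ω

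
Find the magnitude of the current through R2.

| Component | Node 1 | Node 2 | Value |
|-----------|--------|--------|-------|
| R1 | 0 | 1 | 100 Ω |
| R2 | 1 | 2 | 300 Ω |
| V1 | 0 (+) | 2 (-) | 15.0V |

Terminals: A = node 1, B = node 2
Nodal analysis, taking node 2 as the 0 V reference.
Source V1 fixes V_0 = 15 V.
KCL at each unknown node (sum of currents leaving = 0; resistances in Ω):
  Node 1: (V_1 - 15)/100 + (V_1 - 0)/300 = 0
Collecting terms: 0.01333 × V_1 = 0.15  =>  V_1 = 11.25 V
I_R2 = (V_1 - V_2)/R2 = (11.25 - 0)/300 = 0.0375 A
|I_R2| = 0.0375 A

Final answer: |I_R2| = 0.0375 A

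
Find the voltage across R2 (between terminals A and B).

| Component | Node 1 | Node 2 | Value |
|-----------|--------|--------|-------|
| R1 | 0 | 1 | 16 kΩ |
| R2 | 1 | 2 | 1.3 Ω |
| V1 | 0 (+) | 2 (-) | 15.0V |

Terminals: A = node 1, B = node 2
R1 and R2 are in series across V1 (node 0 → node 1 → node 2), and the output A–B is taken across R2, so this is a voltage divider.
Series current: I = V1/(R1 + R2) = 15/(16000 + 1.3) = 15/16000 = 0.0009374 A
V_R2 = I × R2 = V1 × R2/(R1 + R2) = 15 × 1.3/16000 = 0.001219 V

Final answer: 0.001219 V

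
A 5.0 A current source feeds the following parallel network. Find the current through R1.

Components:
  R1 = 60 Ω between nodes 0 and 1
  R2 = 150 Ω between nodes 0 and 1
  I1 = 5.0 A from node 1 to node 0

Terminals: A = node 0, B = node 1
All resistors sit directly between nodes 0 and 1, so they are in parallel and share one voltage V; the full source current 5 A splits among them.
1/R_par = 1/60 + 1/150 = 0.02333 S  =>  R_par = 42.86 Ω
V = I × R_par = 5 × 42.86 = 214.3 V
I_R1 = V/R1 = 214.3/60 = 3.571 A

Final answer: 3.571 A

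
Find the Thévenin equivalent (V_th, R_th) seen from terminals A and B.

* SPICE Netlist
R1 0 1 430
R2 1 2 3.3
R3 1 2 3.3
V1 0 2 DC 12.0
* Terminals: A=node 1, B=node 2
Step 1 — V_th is the open-circuit voltage V_A - V_B (nothing connected across the terminals).
Nodal analysis, taking node 2 as the 0 V reference.
Source V1 fixes V_0 = 12 V.
KCL at each unknown node (sum of currents leaving = 0; resistances in Ω):
  Node 1: (V_1 - 12)/430 + (V_1 - 0)/3.3 + (V_1 - 0)/3.3 = 0
Collecting terms: 0.6084 × V_1 = 0.02791  =>  V_1 = 0.04587 V
V_th = V_1 - V_2 = 0.04587 - 0 = 0.04587 V
Step 2 — R_th: zero the source — replace V1 by a short circuit (node 2 merges into node 0) — and find the resistance seen between A (node 1) and B (node 0).
Reduce the network between node 1 (A) and node 0 (B) by series/parallel combination:
  Rp1 = R1 ‖ R2 ‖ R3 (parallel, all between nodes 0 and 1) = 1/(1/430 + 1/3.3 + 1/3.3) = 1.644 Ω
R_th = 1.644 Ω

Final answer: V_th = 0.04587 V, R_th = 1.644 Ω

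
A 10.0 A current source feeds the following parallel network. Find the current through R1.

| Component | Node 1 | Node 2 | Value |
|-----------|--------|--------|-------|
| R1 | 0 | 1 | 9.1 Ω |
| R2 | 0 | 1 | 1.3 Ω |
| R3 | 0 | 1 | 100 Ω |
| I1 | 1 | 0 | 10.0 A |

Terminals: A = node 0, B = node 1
All resistors sit directly between nodes 0 and 1, so they are in parallel and share one voltage V; the full source current 10 A splits among them.
1/R_par = 1/9.1 + 1/1.3 + 1/100 = 0.8891 S  =>  R_par = 1.125 Ω
V = I × R_par = 10 × 1.125 = 11.25 V
I_R1 = V/R1 = 11.25/9.1 = 1.236 A

Final answer: 1.236 A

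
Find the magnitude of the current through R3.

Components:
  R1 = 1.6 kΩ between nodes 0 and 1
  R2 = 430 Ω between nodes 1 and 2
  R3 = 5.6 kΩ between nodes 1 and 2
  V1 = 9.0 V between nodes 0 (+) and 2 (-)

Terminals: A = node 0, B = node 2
Nodal analysis, taking node 2 as the 0 V reference.
Source V1 fixes V_0 = 9 V.
KCL at each unknown node (sum of currents leaving = 0; resistances in Ω):
  Node 1: (V_1 - 9)/1600 + (V_1 - 0)/430 + (V_1 - 0)/5600 = 0
Collecting terms: 0.003129 × V_1 = 0.005625  =>  V_1 = 1.798 V
I_R3 = (V_1 - V_2)/R3 = (1.798 - 0)/5600 = 0.000321 A
|I_R3| = 0.000321 A

Final answer: |I_R3| = 0.000321 A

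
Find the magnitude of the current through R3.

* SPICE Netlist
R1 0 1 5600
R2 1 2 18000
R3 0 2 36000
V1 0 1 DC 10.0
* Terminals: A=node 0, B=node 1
Nodal analysis, taking node 1 as the 0 V reference.
Source V1 fixes V_0 = 10 V.
KCL at each unknown node (sum of currents leaving = 0; resistances in Ω):
  Node 2: (V_2 - 0)/18000 + (V_2 - 10)/36000 = 0
Collecting terms: 0.00008333 × V_2 = 0.0002778  =>  V_2 = 3.333 V
I_R3 = (V_0 - V_2)/R3 = (10 - 3.333)/36000 = 0.0001852 A
|I_R3| = 0.0001852 A

Final answer: |I_R3| = 0.0001852 A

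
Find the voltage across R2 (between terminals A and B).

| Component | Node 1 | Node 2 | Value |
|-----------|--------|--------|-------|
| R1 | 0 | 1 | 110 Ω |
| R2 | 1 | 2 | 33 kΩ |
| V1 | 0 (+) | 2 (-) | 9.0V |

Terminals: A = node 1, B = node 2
R1 and R2 are in series across V1 (node 0 → node 1 → node 2), and the output A–B is taken across R2, so this is a voltage divider.
Series current: I = V1/(R1 + R2) = 9/(110 + 33000) = 9/33110 = 0.0002718 A
V_R2 = I × R2 = V1 × R2/(R1 + R2) = 9 × 33000/33110 = 8.97 V

Final answer: 8.97 V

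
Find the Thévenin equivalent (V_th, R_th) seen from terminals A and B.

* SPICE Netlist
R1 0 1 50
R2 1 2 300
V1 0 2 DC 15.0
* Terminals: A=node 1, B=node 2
Step 1 — V_th is the open-circuit voltage V_A - V_B (nothing connected across the terminals).
Nodal analysis, taking node 2 as the 0 V reference.
Source V1 fixes V_0 = 15 V.
KCL at each unknown node (sum of currents leaving = 0; resistances in Ω):
  Node 1: (V_1 - 15)/50 + (V_1 - 0)/300 = 0
Collecting terms: 0.02333 × V_1 = 0.3  =>  V_1 = 12.86 V
V_th = V_1 - V_2 = 12.86 - 0 = 12.86 V
Step 2 — R_th: zero the source — replace V1 by a short circuit (node 2 merges into node 0) — and find the resistance seen between A (node 1) and B (node 0).
Reduce the network between node 1 (A) and node 0 (B) by series/parallel combination:
  Rp1 = R1 ‖ R2 (parallel, both between nodes 0 and 1) = 1/(1/50 + 1/300) = 42.86 Ω
R_th = 42.86 Ω

Final answer: V_th = 12.86 V, R_th = 42.86 Ω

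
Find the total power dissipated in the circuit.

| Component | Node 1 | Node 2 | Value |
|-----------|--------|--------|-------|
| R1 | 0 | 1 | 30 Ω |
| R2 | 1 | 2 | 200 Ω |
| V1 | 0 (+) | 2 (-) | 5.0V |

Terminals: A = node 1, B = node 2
Nodal analysis, taking node 2 as the 0 V reference.
Source V1 fixes V_0 = 5 V.
KCL at each unknown node (sum of currents leaving = 0; resistances in Ω):
  Node 1: (V_1 - 5)/30 + (V_1 - 0)/200 = 0
Collecting terms: 0.03833 × V_1 = 0.1667  =>  V_1 = 4.348 V
Power in each resistor, P = (ΔV)²/R:
  P_R1 = (5 - 4.348)²/30 = 0.01418 W
  P_R2 = (4.348 - 0)²/200 = 0.09452 W
P_total = P_R1 + P_R2 = 0.1087 W

Final answer: 0.1087 W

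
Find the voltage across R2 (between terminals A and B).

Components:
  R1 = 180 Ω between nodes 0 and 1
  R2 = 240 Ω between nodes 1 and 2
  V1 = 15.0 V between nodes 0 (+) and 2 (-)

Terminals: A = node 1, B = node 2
R1 and R2 are in series across V1 (node 0 → node 1 → node 2), and the output A–B is taken across R2, so this is a voltage divider.
Series current: I = V1/(R1 + R2) = 15/(180 + 240) = 15/420 = 0.03571 A
V_R2 = I × R2 = V1 × R2/(R1 + R2) = 15 × 240/420 = 8.571 V

Final answer: 8.571 V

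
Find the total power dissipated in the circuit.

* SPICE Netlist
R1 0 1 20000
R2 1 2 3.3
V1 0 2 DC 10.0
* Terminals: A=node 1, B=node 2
Nodal analysis, taking node 2 as the 0 V reference.
Source V1 fixes V_0 = 10 V.
KCL at each unknown node (sum of currents leaving = 0; resistances in Ω):
  Node 1: (V_1 - 10)/20000 + (V_1 - 0)/3.3 = 0
Collecting terms: 0.3031 × V_1 = 0.0005  =>  V_1 = 0.00165 V
Power in each resistor, P = (ΔV)²/R:
  P_R1 = (10 - 0.00165)²/20000 = 0.004998 W
  P_R2 = (0.00165 - 0)²/3.3 = 0.0000008247 W
P_total = P_R1 + P_R2 = 0.004999 W

Final answer: 0.004999 W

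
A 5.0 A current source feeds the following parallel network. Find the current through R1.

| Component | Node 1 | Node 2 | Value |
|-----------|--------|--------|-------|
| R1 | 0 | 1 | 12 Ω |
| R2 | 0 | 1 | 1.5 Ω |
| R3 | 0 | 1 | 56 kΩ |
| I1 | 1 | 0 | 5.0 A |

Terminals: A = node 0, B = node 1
All resistors sit directly between nodes 0 and 1, so they are in parallel and share one voltage V; the full source current 5 A splits among them.
1/R_par = 1/12 + 1/1.5 + 1/56000 = 0.75 S  =>  R_par = 1.333 Ω
V = I × R_par = 5 × 1.333 = 6.667 V
I_R1 = V/R1 = 6.667/12 = 0.5555 A

Final answer: 0.5555 A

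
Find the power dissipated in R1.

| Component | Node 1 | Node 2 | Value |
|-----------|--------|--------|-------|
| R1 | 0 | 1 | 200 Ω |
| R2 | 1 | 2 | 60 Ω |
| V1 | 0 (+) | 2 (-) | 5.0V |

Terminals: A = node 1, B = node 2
Nodal analysis, taking node 2 as the 0 V reference.
Source V1 fixes V_0 = 5 V.
KCL at each unknown node (sum of currents leaving = 0; resistances in Ω):
  Node 1: (V_1 - 5)/200 + (V_1 - 0)/60 = 0
Collecting terms: 0.02167 × V_1 = 0.025  =>  V_1 = 1.154 V
I_R1 = (V_0 - V_1)/R1 = (5 - 1.154)/200 = 0.01923 A
P_R1 = I_R1² × R1 = (0.01923)² × 200 = 0.07396 W

Final answer: 0.07396 W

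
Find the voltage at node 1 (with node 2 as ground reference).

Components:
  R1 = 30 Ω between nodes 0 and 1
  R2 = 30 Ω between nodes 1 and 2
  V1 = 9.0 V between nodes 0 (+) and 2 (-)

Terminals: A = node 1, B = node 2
Nodal analysis, taking node 2 as the 0 V reference.
Source V1 fixes V_0 = 9 V.
KCL at each unknown node (sum of currents leaving = 0; resistances in Ω):
  Node 1: (V_1 - 9)/30 + (V_1 - 0)/30 = 0
Collecting terms: 0.06667 × V_1 = 0.3  =>  V_1 = 4.5 V
The requested potential is V_1 = 4.5 V.

Final answer: V_1 = 4.5 V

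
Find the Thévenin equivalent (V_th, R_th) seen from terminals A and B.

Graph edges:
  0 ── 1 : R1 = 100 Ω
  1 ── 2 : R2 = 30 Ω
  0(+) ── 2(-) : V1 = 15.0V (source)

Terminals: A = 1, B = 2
Step 1 — V_th is the open-circuit voltage V_A - V_B (nothing connected across the terminals).
Nodal analysis, taking node 2 as the 0 V reference.
Source V1 fixes V_0 = 15 V.
KCL at each unknown node (sum of currents leaving = 0; resistances in Ω):
  Node 1: (V_1 - 15)/100 + (V_1 - 0)/30 = 0
Collecting terms: 0.04333 × V_1 = 0.15  =>  V_1 = 3.462 V
V_th = V_1 - V_2 = 3.462 - 0 = 3.462 V
Step 2 — R_th: zero the source — replace V1 by a short circuit (node 2 merges into node 0) — and find the resistance seen between A (node 1) and B (node 0).
Reduce the network between node 1 (A) and node 0 (B) by series/parallel combination:
  Rp1 = R1 ‖ R2 (parallel, both between nodes 0 and 1) = 1/(1/100 + 1/30) = 23.08 Ω
R_th = 23.08 Ω

Final answer: V_th = 3.462 V, R_th = 23.08 Ω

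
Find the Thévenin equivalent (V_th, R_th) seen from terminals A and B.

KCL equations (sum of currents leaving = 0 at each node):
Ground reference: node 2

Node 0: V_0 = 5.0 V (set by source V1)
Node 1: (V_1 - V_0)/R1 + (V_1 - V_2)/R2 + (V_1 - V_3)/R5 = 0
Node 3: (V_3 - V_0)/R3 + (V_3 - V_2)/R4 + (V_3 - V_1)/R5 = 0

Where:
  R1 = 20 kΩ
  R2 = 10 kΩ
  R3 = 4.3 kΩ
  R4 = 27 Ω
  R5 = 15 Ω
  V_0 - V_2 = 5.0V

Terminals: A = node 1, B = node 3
Step 1 — V_th is the open-circuit voltage V_A - V_B (nothing connected across the terminals).
Nodal analysis, taking node 2 as the 0 V reference.
Source V1 fixes V_0 = 5 V.
KCL at each unknown node (sum of currents leaving = 0; resistances in Ω):
  Node 1: (V_1 - 5)/20000 + (V_1 - 0)/10000 + (V_1 - V_3)/15 = 0
  Node 3: (V_3 - 5)/4300 + (V_3 - 0)/27 + (V_3 - V_1)/15 = 0
Collecting terms (coefficients in siemens):
  0.06682·V_1 - 0.06667·V_3 = 0.00025
  0.1039·V_3 - 0.06667·V_1 = 0.001163
Determinant D = (0.06682)(0.1039) - (-0.06667)(-0.06667) = 0.0025
V_1 = [(0.00025)(0.1039) - (-0.06667)(0.001163)]/D = 0.0414 V
V_3 = [(0.06682)(0.001163) - (0.00025)(-0.06667)]/D = 0.03774 V
V_th = V_1 - V_3 = 0.0414 - 0.03774 = 0.003657 V
Step 2 — R_th: zero the source — replace V1 by a short circuit (node 2 merges into node 0) — and find the resistance seen between A (node 1) and B (node 3).
Reduce the network between node 1 (A) and node 3 (B) by series/parallel combination:
  Rp1 = R1 ‖ R2 (parallel, both between nodes 0 and 1) = 1/(1/20000 + 1/10000) = 6667 Ω
  Rp2 = R3 ‖ R4 (parallel, both between nodes 0 and 3) = 1/(1/4300 + 1/27) = 26.83 Ω
  Rs1 = Rp1 + Rp2 (series, joined only at node 0) = 6667 + 26.83 = 6693 Ω
  Rp3 = R5 ‖ Rs1 (parallel, both between nodes 1 and 3) = 1/(1/15 + 1/6693) = 14.97 Ω
R_th = 14.97 Ω

Final answer: V_th = 0.003657 V, R_th = 14.97 Ω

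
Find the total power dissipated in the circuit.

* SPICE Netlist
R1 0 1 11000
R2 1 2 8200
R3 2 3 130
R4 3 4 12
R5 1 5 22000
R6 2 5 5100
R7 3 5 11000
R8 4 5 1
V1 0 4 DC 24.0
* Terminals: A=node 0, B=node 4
Nodal analysis, taking node 4 as the 0 V reference.
Source V1 fixes V_0 = 24 V.
KCL at each unknown node (sum of currents leaving = 0; resistances in Ω):
  Node 1: (V_1 - 24)/11000 + (V_1 - V_2)/8200 + (V_1 - V_5)/22000 = 0
  Node 2: (V_2 - V_1)/8200 + (V_2 - V_3)/130 + (V_2 - V_5)/5100 = 0
  Node 3: (V_3 - V_2)/130 + (V_3 - 0)/12 + (V_3 - V_5)/11000 = 0
  Node 5: (V_5 - V_1)/22000 + (V_5 - V_2)/5100 + (V_5 - V_3)/11000 + (V_5 - 0)/1 = 0
Collecting terms (coefficients in siemens):
  0.0002583·V_1 - 0.000122·V_2 - 0.00004545·V_5 = 0.002182
  0.00801·V_2 - 0.000122·V_1 - 0.007692·V_3 - 0.0001961·V_5 = 0
  0.09112·V_3 - 0.007692·V_2 - 0.00009091·V_5 = 0
  1·V_5 - 0.00004545·V_1 - 0.0001961·V_2 - 0.00009091·V_3 = 0
Solving these 4 simultaneous equations (Gaussian elimination) gives:
  V_1 = 8.513 V, V_2 = 0.141 V, V_3 = 0.01191 V, V_5 = 0.0004156 V
Power in each resistor, P = (ΔV)²/R:
  P_R1 = (24 - 8.513)²/11000 = 0.0218 W
  P_R2 = (8.513 - 0.141)²/8200 = 0.008548 W
  P_R3 = (0.141 - 0.01191)²/130 = 0.0001283 W
  P_R4 = (0.01191 - 0)²/12 = 0.00001182 W
  P_R5 = (8.513 - 0.0004156)²/22000 = 0.003294 W
  P_R6 = (0.141 - 0.0004156)²/5100 = 0.000003878 W
  P_R7 = (0.01191 - 0.0004156)²/11000 = 0.00000001201 W
  P_R8 = (0 - 0.0004156)²/1 = 0.0000001727 W
P_total = P_R1 + P_R2 + P_R3 + P_R4 + P_R5 + P_R6 + P_R7 + P_R8 = 0.03379 W

Final answer: 0.03379 W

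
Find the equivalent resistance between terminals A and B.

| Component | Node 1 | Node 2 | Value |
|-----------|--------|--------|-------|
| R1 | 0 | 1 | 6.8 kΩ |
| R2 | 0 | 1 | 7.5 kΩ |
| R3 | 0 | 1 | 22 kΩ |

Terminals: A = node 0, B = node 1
Reduce the network between node 0 (A) and node 1 (B) by series/parallel combination:
  Rp1 = R1 ‖ R2 ‖ R3 (parallel, all between nodes 0 and 1) = 1/(1/6800 + 1/7500 + 1/22000) = 3069 Ω
R_eq = 3.069 kΩ

Final answer: 3.069 kΩ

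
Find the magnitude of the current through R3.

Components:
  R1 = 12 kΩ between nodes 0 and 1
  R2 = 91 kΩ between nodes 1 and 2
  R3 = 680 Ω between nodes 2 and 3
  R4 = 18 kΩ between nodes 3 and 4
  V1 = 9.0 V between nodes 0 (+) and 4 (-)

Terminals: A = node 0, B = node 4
Nodal analysis, taking node 4 as the 0 V reference.
Source V1 fixes V_0 = 9 V.
KCL at each unknown node (sum of currents leaving = 0; resistances in Ω):
  Node 1: (V_1 - 9)/12000 + (V_1 - V_2)/91000 = 0
  Node 2: (V_2 - V_1)/91000 + (V_2 - V_3)/680 = 0
  Node 3: (V_3 - V_2)/680 + (V_3 - 0)/18000 = 0
Collecting terms (coefficients in siemens):
  0.00009432·V_1 - 0.00001099·V_2 = 0.00075
  0.001482·V_2 - 0.00001099·V_1 - 0.001471·V_3 = 0
  0.001526·V_3 - 0.001471·V_2 = 0
Solving these 3 simultaneous equations (Gaussian elimination) gives:
  V_1 = 8.112 V, V_2 = 1.382 V, V_3 = 1.331 V
I_R3 = (V_2 - V_3)/R3 = (1.382 - 1.331)/680 = 0.00007396 A
|I_R3| = 0.00007396 A

Final answer: |I_R3| = 7.396e-05 A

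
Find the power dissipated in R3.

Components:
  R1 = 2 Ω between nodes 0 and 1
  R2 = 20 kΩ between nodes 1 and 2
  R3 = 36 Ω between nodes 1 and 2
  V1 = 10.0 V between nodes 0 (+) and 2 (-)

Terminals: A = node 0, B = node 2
Nodal analysis, taking node 2 as the 0 V reference.
Source V1 fixes V_0 = 10 V.
KCL at each unknown node (sum of currents leaving = 0; resistances in Ω):
  Node 1: (V_1 - 10)/2 + (V_1 - 0)/20000 + (V_1 - 0)/36 = 0
Collecting terms: 0.5278 × V_1 = 5  =>  V_1 = 9.473 V
I_R3 = (V_1 - V_2)/R3 = (9.473 - 0)/36 = 0.2631 A
P_R3 = I_R3² × R3 = (0.2631)² × 36 = 2.493 W

Final answer: 2.493 W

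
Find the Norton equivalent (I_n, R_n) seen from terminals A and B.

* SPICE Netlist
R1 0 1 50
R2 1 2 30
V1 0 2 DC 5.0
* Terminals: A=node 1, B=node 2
Find the Thévenin equivalent first; then I_n = V_th/R_th and R_n = R_th.
Step 1 — V_th is the open-circuit voltage V_A - V_B (nothing connected across the terminals).
Nodal analysis, taking node 2 as the 0 V reference.
Source V1 fixes V_0 = 5 V.
KCL at each unknown node (sum of currents leaving = 0; resistances in Ω):
  Node 1: (V_1 - 5)/50 + (V_1 - 0)/30 = 0
Collecting terms: 0.05333 × V_1 = 0.1  =>  V_1 = 1.875 V
V_th = V_1 - V_2 = 1.875 - 0 = 1.875 V
Step 2 — R_th: zero the source — replace V1 by a short circuit (node 2 merges into node 0) — and find the resistance seen between A (node 1) and B (node 0).
Reduce the network between node 1 (A) and node 0 (B) by series/parallel combination:
  Rp1 = R1 ‖ R2 (parallel, both between nodes 0 and 1) = 1/(1/50 + 1/30) = 18.75 Ω
R_th = 18.75 Ω
I_n = V_th/R_th = 1.875/18.75 = 0.1 A, and R_n = R_th = 18.75 Ω

Final answer: I_n = 0.1 A, R_n = 18.75 Ω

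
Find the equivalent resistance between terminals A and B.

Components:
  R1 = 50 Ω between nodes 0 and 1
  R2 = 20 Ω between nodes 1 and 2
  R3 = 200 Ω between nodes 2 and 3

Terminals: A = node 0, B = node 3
Reduce the network between node 0 (A) and node 3 (B) by series/parallel combination:
  Rs1 = R1 + R2 (series, joined only at node 1) = 50 + 20 = 70 Ω
  Rs2 = R3 + Rs1 (series, joined only at node 2) = 200 + 70 = 270 Ω
R_eq = 270 Ω

Final answer: 270 Ω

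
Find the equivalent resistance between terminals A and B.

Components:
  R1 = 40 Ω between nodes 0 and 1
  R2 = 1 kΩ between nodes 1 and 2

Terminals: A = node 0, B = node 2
Reduce the network between node 0 (A) and node 2 (B) by series/parallel combination:
  Rs1 = R1 + R2 (series, joined only at node 1) = 40 + 1000 = 1040 Ω
R_eq = 1.04 kΩ

Final answer: 1.04 kΩ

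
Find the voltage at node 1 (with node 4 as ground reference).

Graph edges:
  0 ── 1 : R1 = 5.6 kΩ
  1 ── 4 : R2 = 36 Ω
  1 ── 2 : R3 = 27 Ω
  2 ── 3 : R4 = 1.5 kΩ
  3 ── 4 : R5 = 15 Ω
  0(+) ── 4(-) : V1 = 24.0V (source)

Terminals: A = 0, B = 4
Nodal analysis, taking node 4 as the 0 V reference.
Source V1 fixes V_0 = 24 V.
KCL at each unknown node (sum of currents leaving = 0; resistances in Ω):
  Node 1: (V_1 - 24)/5600 + (V_1 - 0)/36 + (V_1 - V_2)/27 = 0
  Node 2: (V_2 - V_1)/27 + (V_2 - V_3)/1500 = 0
  Node 3: (V_3 - V_2)/1500 + (V_3 - 0)/15 = 0
Collecting terms (coefficients in siemens):
  0.06499·V_1 - 0.03704·V_2 = 0.004286
  0.0377·V_2 - 0.03704·V_1 - 0.0006667·V_3 = 0
  0.06733·V_3 - 0.0006667·V_2 = 0
Solving these 3 simultaneous equations (Gaussian elimination) gives:
  V_1 = 0.1498 V, V_2 = 0.1472 V, V_3 = 0.001457 V
The requested potential is V_1 = 0.1498 V.

Final answer: V_1 = 0.1498 V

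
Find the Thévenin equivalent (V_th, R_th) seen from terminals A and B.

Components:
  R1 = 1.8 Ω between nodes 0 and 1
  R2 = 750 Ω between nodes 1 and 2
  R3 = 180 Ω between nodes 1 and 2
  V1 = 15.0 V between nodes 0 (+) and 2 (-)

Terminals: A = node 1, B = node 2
Step 1 — V_th is the open-circuit voltage V_A - V_B (nothing connected across the terminals).
Nodal analysis, taking node 2 as the 0 V reference.
Source V1 fixes V_0 = 15 V.
KCL at each unknown node (sum of currents leaving = 0; resistances in Ω):
  Node 1: (V_1 - 15)/1.8 + (V_1 - 0)/750 + (V_1 - 0)/180 = 0
Collecting terms: 0.5624 × V_1 = 8.333  =>  V_1 = 14.82 V
V_th = V_1 - V_2 = 14.82 - 0 = 14.82 V
Step 2 — R_th: zero the source — replace V1 by a short circuit (node 2 merges into node 0) — and find the resistance seen between A (node 1) and B (node 0).
Reduce the network between node 1 (A) and node 0 (B) by series/parallel combination:
  Rp1 = R1 ‖ R2 ‖ R3 (parallel, all between nodes 0 and 1) = 1/(1/1.8 + 1/750 + 1/180) = 1.778 Ω
R_th = 1.778 Ω

Final answer: V_th = 14.82 V, R_th = 1.778 Ω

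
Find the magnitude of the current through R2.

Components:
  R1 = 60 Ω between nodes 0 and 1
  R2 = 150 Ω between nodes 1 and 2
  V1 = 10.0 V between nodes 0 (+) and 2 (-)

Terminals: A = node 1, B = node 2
Nodal analysis, taking node 2 as the 0 V reference.
Source V1 fixes V_0 = 10 V.
KCL at each unknown node (sum of currents leaving = 0; resistances in Ω):
  Node 1: (V_1 - 10)/60 + (V_1 - 0)/150 = 0
Collecting terms: 0.02333 × V_1 = 0.1667  =>  V_1 = 7.143 V
I_R2 = (V_1 - V_2)/R2 = (7.143 - 0)/150 = 0.04762 A
|I_R2| = 0.04762 A

Final answer: |I_R2| = 0.04762 A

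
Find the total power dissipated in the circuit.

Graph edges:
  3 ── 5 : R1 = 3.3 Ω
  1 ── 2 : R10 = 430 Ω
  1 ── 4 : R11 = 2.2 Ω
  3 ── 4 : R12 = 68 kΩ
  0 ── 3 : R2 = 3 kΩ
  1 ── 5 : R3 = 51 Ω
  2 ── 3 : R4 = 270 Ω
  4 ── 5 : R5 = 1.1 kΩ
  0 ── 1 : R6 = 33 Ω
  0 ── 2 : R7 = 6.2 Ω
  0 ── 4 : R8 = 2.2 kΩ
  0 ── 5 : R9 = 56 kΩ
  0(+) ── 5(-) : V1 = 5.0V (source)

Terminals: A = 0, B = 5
Nodal analysis, taking node 5 as the 0 V reference.
Source V1 fixes V_0 = 5 V.
KCL at each unknown node (sum of currents leaving = 0; resistances in Ω):
  Node 1: (V_1 - 0)/51 + (V_1 - 5)/33 + (V_1 - V_2)/430 + (V_1 - V_4)/2.2 = 0
  Node 2: (V_2 - V_3)/270 + (V_2 - 5)/6.2 + (V_2 - V_1)/430 = 0
  Node 3: (V_3 - 0)/3.3 + (V_3 - 5)/3000 + (V_3 - V_2)/270 + (V_3 - V_4)/68000 = 0
  Node 4: (V_4 - 0)/1100 + (V_4 - 5)/2200 + (V_4 - V_1)/2.2 + (V_4 - V_3)/68000 = 0
Collecting terms (coefficients in siemens):
  0.5068·V_1 - 0.002326·V_2 - 0.4545·V_4 = 0.1515
  0.1673·V_2 - 0.002326·V_1 - 0.003704·V_3 = 0.8065
  0.3071·V_3 - 0.003704·V_2 - 0.00001471·V_4 = 0.001667
  0.4559·V_4 - 0.4545·V_1 - 0.00001471·V_3 = 0.002273
Solving these 4 simultaneous equations (Gaussian elimination) gives:
  V_1 = 3.079 V, V_2 = 4.864 V, V_3 = 0.06424 V, V_4 = 3.075 V
Power in each resistor, P = (ΔV)²/R:
  P_R1 = (0.06424 - 0)²/3.3 = 0.001251 W
  P_R2 = (5 - 0.06424)²/3000 = 0.008121 W
  P_R3 = (3.079 - 0)²/51 = 0.1859 W
  P_R4 = (4.864 - 0.06424)²/270 = 0.08533 W
  P_R5 = (3.075 - 0)²/1100 = 0.008597 W
  P_R6 = (5 - 3.079)²/33 = 0.1118 W
  P_R7 = (5 - 4.864)²/6.2 = 0.002981 W
  P_R8 = (5 - 3.075)²/2200 = 0.001684 W
  P_R9 = (5 - 0)²/56000 = 0.0004464 W
  P_R10 = (3.079 - 4.864)²/430 = 0.007406 W
  P_R11 = (3.079 - 3.075)²/2.2 = 0.000008494 W
  P_R12 = (0.06424 - 3.075)²/68000 = 0.0001333 W
P_total = P_R1 + P_R2 + P_R3 + P_R4 + P_R5 + P_R6 + P_R7 + P_R8 + P_R9 + P_R10 + P_R11 + P_R12 = 0.4137 W

Final answer: 0.4137 W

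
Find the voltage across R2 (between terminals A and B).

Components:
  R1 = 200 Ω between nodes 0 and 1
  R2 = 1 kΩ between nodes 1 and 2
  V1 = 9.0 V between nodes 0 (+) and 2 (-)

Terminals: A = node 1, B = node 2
R1 and R2 are in series across V1 (node 0 → node 1 → node 2), and the output A–B is taken across R2, so this is a voltage divider.
Series current: I = V1/(R1 + R2) = 9/(200 + 1000) = 9/1200 = 0.0075 A
V_R2 = I × R2 = V1 × R2/(R1 + R2) = 9 × 1000/1200 = 7.5 V

Final answer: 7.5 V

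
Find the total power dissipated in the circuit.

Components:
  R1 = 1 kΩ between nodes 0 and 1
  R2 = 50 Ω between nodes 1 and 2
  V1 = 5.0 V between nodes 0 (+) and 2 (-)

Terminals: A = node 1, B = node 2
Nodal analysis, taking node 2 as the 0 V reference.
Source V1 fixes V_0 = 5 V.
KCL at each unknown node (sum of currents leaving = 0; resistances in Ω):
  Node 1: (V_1 - 5)/1000 + (V_1 - 0)/50 = 0
Collecting terms: 0.021 × V_1 = 0.005  =>  V_1 = 0.2381 V
Power in each resistor, P = (ΔV)²/R:
  P_R1 = (5 - 0.2381)²/1000 = 0.02268 W
  P_R2 = (0.2381 - 0)²/50 = 0.001134 W
P_total = P_R1 + P_R2 = 0.02381 W

Final answer: 0.02381 W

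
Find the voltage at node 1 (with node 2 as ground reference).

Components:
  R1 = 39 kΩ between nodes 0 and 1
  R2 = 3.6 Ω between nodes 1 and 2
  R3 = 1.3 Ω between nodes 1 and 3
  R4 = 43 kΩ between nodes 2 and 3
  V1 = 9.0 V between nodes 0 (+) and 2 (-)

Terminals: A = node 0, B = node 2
Nodal analysis, taking node 2 as the 0 V reference.
Source V1 fixes V_0 = 9 V.
KCL at each unknown node (sum of currents leaving = 0; resistances in Ω):
  Node 1: (V_1 - 9)/39000 + (V_1 - 0)/3.6 + (V_1 - V_3)/1.3 = 0
  Node 3: (V_3 - V_1)/1.3 + (V_3 - 0)/43000 = 0
Collecting terms (coefficients in siemens):
  1.047·V_1 - 0.7692·V_3 = 0.0002308
  0.7693·V_3 - 0.7692·V_1 = 0
Determinant D = (1.047)(0.7693) - (-0.7692)(-0.7692) = 0.2137
V_1 = [(0.0002308)(0.7693) - (-0.7692)(0)]/D = 0.0008306 V
V_3 = [(1.047)(0) - (0.0002308)(-0.7692)]/D = 0.0008306 V
The requested potential is V_1 = 0.0008306 V.

Final answer: V_1 = 0.0008306 V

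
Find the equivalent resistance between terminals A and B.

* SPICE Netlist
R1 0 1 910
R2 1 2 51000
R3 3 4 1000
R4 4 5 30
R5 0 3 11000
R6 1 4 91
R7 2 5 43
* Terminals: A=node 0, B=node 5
The network is not a plain series/parallel combination. Inject a 1 A test current into terminal A (node 0) and return it from terminal B (node 5); then R_eq = V_A / (1 A).
Nodal analysis, taking node 5 as the 0 V reference.
Current source I_test pushes 1 A into node 0 and draws it out of node 5.
KCL at each unknown node (sum of currents leaving = 0; resistances in Ω):
  Node 0: (V_0 - V_1)/910 + (V_0 - V_3)/11000 - 1 = 0
  Node 1: (V_1 - V_0)/910 + (V_1 - V_2)/51000 + (V_1 - V_4)/91 = 0
  Node 2: (V_2 - V_1)/51000 + (V_2 - 0)/43 = 0
  Node 3: (V_3 - V_0)/11000 + (V_3 - V_4)/1000 = 0
  Node 4: (V_4 - V_1)/91 + (V_4 - V_3)/1000 + (V_4 - 0)/30 = 0
Collecting terms (coefficients in siemens):
  0.00119·V_0 - 0.001099·V_1 - 0.00009091·V_3 = 1
  0.01211·V_1 - 0.001099·V_0 - 0.00001961·V_2 - 0.01099·V_4 = 0
  0.02328·V_2 - 0.00001961·V_1 = 0
  0.001091·V_3 - 0.00009091·V_0 - 0.001·V_4 = 0
  0.04532·V_4 - 0.01099·V_1 - 0.001·V_3 = 0
Solving these 5 simultaneous equations (Gaussian elimination) gives:
  V_0 = 953.7 V, V_1 = 113.7 V, V_2 = 0.09581 V, V_3 = 106.9 V
  V_4 = 29.93 V
R_eq = V_0 / 1 A = 953.7 Ω

Final answer: 953.7 Ω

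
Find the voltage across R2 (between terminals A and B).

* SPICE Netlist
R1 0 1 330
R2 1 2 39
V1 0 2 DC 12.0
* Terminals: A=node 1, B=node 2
R1 and R2 are in series across V1 (node 0 → node 1 → node 2), and the output A–B is taken across R2, so this is a voltage divider.
Series current: I = V1/(R1 + R2) = 12/(330 + 39) = 12/369 = 0.03252 A
V_R2 = I × R2 = V1 × R2/(R1 + R2) = 12 × 39/369 = 1.268 V

Final answer: 1.268 V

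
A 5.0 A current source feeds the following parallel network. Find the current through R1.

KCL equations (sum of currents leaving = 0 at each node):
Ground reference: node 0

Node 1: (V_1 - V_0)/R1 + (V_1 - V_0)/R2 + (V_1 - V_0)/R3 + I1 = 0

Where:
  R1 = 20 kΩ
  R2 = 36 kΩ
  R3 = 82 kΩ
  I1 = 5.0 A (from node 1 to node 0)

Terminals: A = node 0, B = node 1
All resistors sit directly between nodes 0 and 1, so they are in parallel and share one voltage V; the full source current 5 A splits among them.
1/R_par = 1/20000 + 1/36000 + 1/82000 = 0.00008997 S  =>  R_par = 11110 Ω
V = I × R_par = 5 × 11110 = 55570 V
I_R1 = V/R1 = 55570/20000 = 2.779 A

Final answer: 2.779 A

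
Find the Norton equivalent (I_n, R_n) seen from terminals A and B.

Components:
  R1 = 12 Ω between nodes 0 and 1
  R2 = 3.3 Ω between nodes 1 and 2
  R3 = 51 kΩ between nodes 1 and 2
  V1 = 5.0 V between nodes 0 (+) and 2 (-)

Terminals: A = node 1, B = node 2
Find the Thévenin equivalent first; then I_n = V_th/R_th and R_n = R_th.
Step 1 — V_th is the open-circuit voltage V_A - V_B (nothing connected across the terminals).
Nodal analysis, taking node 2 as the 0 V reference.
Source V1 fixes V_0 = 5 V.
KCL at each unknown node (sum of currents leaving = 0; resistances in Ω):
  Node 1: (V_1 - 5)/12 + (V_1 - 0)/3.3 + (V_1 - 0)/51000 = 0
Collecting terms: 0.3864 × V_1 = 0.4167  =>  V_1 = 1.078 V
V_th = V_1 - V_2 = 1.078 - 0 = 1.078 V
Step 2 — R_th: zero the source — replace V1 by a short circuit (node 2 merges into node 0) — and find the resistance seen between A (node 1) and B (node 0).
Reduce the network between node 1 (A) and node 0 (B) by series/parallel combination:
  Rp1 = R1 ‖ R2 ‖ R3 (parallel, all between nodes 0 and 1) = 1/(1/12 + 1/3.3 + 1/51000) = 2.588 Ω
R_th = 2.588 Ω
I_n = V_th/R_th = 1.078/2.588 = 0.4167 A, and R_n = R_th = 2.588 Ω

Final answer: I_n = 0.4167 A, R_n = 2.588 Ω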